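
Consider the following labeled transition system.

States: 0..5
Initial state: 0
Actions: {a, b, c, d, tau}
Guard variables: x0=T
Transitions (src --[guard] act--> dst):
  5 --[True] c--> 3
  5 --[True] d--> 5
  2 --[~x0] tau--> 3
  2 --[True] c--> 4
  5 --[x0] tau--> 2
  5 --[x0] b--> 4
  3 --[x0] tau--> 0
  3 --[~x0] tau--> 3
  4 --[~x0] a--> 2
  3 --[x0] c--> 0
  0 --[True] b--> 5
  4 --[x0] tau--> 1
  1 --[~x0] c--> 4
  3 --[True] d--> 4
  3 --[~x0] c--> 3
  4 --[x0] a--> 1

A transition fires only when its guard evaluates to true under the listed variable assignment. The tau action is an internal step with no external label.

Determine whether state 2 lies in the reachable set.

Answer: REACHABLE

Working:
11 transition(s) survive guard evaluation.
Layer 0: {0}
Layer 1: {5}  total {0,5}
Layer 2: {2,3,4}  total {0,2,3,4,5}
Layer 3: {1}  total {0,1,2,3,4,5}
Reachable = {0,1,2,3,4,5}
trace reaching 2: b·tau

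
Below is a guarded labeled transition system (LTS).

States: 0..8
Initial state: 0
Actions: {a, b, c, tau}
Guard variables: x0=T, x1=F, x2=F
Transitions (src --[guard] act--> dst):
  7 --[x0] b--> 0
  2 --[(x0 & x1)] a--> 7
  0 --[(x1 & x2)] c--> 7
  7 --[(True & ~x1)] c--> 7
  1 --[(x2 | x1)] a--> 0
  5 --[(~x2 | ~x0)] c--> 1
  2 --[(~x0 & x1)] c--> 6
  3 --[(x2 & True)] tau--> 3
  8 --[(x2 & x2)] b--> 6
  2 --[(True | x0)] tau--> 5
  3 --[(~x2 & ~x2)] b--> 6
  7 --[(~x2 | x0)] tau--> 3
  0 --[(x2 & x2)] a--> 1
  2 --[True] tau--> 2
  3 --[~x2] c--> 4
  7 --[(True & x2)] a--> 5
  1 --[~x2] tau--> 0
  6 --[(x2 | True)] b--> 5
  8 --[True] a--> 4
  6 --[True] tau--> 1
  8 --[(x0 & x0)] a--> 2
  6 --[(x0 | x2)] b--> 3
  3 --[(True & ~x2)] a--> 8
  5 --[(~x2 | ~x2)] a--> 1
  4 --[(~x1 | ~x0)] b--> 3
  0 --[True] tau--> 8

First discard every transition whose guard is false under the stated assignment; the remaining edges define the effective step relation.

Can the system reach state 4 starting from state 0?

Answer: REACHABLE

Analysis:
Guard filter leaves 18 enabled edge(s).
Layer 0: {0}
Layer 1: {8}  total {0,8}
Layer 2: {2,4}  total {0,2,4,8}
Layer 3: {3,5}  total {0,2,3,4,5,8}
Layer 4: {1,6}  total {0,1,2,3,4,5,6,8}
Reachable = {0,1,2,3,4,5,6,8}
Path to 4: tau·a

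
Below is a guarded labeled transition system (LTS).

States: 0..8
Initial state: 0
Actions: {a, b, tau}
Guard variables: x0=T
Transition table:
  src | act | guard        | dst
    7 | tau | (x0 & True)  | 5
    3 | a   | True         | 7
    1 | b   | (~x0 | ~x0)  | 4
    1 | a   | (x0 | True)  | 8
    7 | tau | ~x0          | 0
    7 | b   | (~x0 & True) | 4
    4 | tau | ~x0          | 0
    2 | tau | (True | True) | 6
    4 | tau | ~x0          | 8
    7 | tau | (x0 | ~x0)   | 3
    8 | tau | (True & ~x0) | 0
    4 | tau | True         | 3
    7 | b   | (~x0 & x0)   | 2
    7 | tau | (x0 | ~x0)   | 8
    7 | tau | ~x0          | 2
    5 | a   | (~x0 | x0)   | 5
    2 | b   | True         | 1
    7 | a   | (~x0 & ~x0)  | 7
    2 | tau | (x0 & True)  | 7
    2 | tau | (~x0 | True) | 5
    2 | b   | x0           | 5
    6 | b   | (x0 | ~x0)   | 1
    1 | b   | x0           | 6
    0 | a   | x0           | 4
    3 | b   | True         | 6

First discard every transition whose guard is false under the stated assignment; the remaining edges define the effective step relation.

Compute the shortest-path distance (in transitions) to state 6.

BFS to 6:
  depth 0: {0}
  depth 1: {4}
  depth 2: {3}
  depth 3: {6,7}
depth(6)=3, e.g. a·tau·b

Answer: 3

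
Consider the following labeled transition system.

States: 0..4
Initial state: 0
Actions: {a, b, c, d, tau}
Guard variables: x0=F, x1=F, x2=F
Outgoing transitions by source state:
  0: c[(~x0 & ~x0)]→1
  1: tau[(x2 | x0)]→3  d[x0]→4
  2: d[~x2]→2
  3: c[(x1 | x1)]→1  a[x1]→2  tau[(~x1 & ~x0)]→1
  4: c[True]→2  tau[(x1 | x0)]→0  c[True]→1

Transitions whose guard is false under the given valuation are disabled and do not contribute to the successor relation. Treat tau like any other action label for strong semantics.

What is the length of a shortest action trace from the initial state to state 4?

Breadth-first toward 4:
  L0 = {0}
  L1 = {1}
4 never appears.

Answer: UNREACHABLE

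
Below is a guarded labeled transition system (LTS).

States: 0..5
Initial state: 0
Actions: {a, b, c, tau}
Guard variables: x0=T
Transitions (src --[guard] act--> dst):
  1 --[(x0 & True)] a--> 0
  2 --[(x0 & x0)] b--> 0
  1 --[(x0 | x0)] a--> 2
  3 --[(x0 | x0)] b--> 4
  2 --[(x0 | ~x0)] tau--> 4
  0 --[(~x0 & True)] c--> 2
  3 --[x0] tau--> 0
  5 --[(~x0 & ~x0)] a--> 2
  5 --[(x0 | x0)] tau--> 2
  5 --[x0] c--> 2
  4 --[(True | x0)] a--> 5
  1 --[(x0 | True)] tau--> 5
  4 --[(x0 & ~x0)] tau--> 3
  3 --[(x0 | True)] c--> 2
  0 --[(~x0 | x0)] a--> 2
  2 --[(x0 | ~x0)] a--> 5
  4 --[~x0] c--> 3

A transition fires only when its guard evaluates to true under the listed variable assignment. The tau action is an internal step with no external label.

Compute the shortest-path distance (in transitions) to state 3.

Answer: UNREACHABLE

Working:
Breadth-first toward 3:
  depth 0: {0}
  depth 1: {2}
  depth 2: {4,5}
3 never appears.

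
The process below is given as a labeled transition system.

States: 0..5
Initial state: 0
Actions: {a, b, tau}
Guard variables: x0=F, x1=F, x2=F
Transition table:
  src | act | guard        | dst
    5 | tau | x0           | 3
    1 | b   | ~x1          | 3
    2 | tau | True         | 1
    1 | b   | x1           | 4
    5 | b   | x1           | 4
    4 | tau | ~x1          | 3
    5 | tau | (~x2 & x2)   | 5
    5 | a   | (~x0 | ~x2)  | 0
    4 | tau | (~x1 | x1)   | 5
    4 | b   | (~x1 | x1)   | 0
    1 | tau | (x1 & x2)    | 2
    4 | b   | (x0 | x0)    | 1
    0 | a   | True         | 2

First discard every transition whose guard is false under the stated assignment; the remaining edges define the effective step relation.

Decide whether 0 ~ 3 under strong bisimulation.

Bisimulation quotient by refinement:
  π0 = {{0,1,2,3,4,5}}
  π1 = {{0,5},{1},{2},{3},{4}}
  π2 = {{0},{1},{2},{3},{4},{5}}
Fixed point at round 3; 6 class(es).
class of 0: {0}; class of 3: {3}

Answer: NOT BISIMILAR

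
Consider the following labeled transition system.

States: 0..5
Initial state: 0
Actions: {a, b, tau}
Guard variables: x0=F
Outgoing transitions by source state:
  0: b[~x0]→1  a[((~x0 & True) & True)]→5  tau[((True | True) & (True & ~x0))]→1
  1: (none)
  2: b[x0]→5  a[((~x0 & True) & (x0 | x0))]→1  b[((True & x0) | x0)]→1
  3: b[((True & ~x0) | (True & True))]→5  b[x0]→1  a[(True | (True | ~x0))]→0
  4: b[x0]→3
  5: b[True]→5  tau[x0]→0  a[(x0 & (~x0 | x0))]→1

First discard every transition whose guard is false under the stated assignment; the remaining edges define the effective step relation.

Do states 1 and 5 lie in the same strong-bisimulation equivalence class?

Compute ~ classes (split until stable):
  P[0] = {{0,1,2,3,4,5}}
  P[1] = {{0},{1,2,4},{3},{5}}
4 equivalence class(es) (converged in 2)
class of 1: {1,2,4}; class of 5: {5}

Answer: NOT BISIMILAR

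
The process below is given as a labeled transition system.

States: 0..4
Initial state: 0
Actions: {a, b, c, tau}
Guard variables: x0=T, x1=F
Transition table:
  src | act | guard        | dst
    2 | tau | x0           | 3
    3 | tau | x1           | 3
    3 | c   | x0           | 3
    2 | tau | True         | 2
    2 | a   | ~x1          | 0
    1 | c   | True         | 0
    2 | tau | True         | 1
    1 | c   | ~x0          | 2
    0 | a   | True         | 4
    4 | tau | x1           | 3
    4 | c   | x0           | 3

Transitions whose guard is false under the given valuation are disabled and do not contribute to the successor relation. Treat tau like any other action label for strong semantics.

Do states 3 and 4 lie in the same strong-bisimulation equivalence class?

Compute ~ classes (split until stable):
  π0 = {{0,1,2,3,4}}
  π1 = {{0},{1,3,4},{2}}
  π2 = {{0},{1},{2},{3,4}}
4 equivalence class(es) (converged in 3)
[3]={3,4}  [4]={3,4}

Answer: BISIMILAR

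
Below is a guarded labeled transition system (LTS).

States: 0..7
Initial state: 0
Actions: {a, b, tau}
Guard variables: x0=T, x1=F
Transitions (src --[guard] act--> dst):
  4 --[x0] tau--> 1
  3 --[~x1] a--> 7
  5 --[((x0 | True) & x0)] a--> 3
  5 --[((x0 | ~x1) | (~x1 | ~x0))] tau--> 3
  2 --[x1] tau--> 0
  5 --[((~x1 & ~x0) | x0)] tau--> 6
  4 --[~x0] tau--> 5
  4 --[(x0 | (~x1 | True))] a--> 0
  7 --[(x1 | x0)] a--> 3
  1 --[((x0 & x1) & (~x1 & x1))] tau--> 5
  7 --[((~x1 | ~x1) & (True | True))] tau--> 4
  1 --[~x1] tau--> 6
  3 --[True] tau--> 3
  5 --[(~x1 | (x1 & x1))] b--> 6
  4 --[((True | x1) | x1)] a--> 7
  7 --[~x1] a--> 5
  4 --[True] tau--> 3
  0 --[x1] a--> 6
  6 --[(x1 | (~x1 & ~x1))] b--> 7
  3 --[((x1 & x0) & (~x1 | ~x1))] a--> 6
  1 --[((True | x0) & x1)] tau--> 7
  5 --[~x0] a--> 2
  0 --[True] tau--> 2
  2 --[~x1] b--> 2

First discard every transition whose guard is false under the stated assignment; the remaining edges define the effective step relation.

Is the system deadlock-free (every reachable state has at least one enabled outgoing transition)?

Reachable = {0,2}
  0: tau→2  [1 exit(s)]
  2: b→2  [1 exit(s)]

Answer: DEADLOCK-FREE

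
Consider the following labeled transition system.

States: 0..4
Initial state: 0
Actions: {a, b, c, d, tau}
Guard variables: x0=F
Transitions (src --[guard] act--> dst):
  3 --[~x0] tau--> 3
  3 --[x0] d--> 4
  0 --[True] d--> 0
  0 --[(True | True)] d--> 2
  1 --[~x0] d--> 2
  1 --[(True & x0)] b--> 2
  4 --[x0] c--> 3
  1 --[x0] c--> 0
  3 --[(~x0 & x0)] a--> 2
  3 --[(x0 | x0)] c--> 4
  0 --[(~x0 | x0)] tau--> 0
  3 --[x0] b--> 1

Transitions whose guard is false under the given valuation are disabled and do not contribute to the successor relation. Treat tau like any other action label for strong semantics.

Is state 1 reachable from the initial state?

After dropping false guards: 5 live edges.
Layer 0: {0}
Layer 1: {2}  total {0,2}
Reach set: {0,2}

Answer: UNREACHABLE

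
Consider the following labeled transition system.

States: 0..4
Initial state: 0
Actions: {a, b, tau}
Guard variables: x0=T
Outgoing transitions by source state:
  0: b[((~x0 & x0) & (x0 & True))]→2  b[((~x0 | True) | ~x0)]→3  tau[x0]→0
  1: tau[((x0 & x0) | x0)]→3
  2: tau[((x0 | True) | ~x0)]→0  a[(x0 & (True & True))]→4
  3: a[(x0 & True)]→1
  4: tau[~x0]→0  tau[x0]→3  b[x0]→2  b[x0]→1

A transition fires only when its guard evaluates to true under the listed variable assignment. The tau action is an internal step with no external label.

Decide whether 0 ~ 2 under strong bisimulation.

Refine partition for ~:
  round 0: {{0,1,2,3,4}}
  round 1: {{0,4},{1},{2},{3}}
  round 2: {{0},{1},{2},{3},{4}}
Fixed point at round 3; 5 class(es).
class of 0: {0}; class of 2: {2}

Answer: NOT BISIMILAR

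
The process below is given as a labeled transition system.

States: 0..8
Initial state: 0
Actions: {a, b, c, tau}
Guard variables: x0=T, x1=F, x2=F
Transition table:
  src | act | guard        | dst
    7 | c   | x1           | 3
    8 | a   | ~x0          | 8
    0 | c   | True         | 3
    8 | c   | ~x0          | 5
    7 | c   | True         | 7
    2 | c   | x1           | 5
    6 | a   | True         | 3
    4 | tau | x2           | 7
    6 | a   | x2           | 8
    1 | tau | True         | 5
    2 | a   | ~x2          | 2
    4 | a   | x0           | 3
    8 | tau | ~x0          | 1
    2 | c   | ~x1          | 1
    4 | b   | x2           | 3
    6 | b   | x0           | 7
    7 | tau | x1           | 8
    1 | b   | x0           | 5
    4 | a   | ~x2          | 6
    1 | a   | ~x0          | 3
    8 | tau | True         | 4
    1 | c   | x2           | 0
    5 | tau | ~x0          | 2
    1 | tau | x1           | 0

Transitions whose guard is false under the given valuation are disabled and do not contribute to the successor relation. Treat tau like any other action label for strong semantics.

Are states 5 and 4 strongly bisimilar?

Answer: NOT BISIMILAR

Working:
Compute ~ classes (split until stable):
  π0 = {{0,1,2,3,4,5,6,7,8}}
  π1 = {{0,7},{1},{2},{3,5},{4},{6},{8}}
  π2 = {{0},{1},{2},{3,5},{4},{6},{7},{8}}
stable after 3 split(s): 8 block(s)
class of 5: {3,5}; class of 4: {4}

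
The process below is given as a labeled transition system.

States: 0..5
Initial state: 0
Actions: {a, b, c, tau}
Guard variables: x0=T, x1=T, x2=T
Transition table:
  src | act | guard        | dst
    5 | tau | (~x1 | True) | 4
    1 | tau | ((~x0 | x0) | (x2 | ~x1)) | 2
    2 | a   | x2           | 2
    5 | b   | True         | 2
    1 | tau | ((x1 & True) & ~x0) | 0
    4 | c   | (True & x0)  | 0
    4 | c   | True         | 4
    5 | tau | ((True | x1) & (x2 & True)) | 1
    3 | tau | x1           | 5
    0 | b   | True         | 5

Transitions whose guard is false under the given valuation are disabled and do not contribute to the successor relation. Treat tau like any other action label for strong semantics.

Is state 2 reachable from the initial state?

Answer: REACHABLE

Trace:
Guard filter leaves 9 enabled edge(s).
L0 = {0}
L1 = {5}  cumulative {0,5}
L2 = {1,2,4}  cumulative {0,1,2,4,5}
Reachable = {0,1,2,4,5}
trace reaching 2: b·b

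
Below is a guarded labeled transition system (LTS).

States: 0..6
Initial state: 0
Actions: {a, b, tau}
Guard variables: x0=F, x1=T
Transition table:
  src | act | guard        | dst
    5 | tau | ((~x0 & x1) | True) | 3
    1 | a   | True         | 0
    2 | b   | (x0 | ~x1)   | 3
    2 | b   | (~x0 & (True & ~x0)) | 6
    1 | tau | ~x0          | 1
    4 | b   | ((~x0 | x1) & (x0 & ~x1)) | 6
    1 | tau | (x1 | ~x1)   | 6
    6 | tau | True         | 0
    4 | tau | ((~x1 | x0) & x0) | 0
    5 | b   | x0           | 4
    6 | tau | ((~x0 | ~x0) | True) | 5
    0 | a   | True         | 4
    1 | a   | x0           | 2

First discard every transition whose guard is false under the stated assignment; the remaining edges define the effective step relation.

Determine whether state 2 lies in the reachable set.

After dropping false guards: 8 live edges.
Layer 0: {0}
Layer 1: {4}  total {0,4}
Reachable = {0,4}

Answer: UNREACHABLE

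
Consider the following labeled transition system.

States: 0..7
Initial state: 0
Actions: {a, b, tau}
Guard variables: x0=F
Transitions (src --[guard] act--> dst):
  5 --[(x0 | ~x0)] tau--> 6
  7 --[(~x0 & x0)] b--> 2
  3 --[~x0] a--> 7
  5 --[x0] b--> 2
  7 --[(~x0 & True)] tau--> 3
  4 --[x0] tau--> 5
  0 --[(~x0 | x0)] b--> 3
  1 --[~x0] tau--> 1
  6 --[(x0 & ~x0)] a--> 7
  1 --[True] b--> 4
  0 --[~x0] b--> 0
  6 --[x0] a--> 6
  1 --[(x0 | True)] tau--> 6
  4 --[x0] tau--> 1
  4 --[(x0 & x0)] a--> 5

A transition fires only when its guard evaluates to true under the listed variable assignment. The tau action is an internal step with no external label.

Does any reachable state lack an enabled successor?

Reach set: {0,3,7}
  0: b→0  b→3  [2 out]
  3: a→7  [1 out]
  7: tau→3  [1 out]

Answer: DEADLOCK-FREE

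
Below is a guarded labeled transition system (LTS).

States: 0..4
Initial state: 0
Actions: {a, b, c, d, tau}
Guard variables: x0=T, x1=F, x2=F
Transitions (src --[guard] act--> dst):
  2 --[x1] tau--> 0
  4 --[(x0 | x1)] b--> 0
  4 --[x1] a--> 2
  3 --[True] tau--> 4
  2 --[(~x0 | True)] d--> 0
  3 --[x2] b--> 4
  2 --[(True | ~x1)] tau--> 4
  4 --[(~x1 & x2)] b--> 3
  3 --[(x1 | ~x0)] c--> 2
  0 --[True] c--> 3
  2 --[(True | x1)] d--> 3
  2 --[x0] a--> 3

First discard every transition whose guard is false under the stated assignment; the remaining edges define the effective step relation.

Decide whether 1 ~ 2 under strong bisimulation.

Refine partition for ~:
  P[0] = {{0,1,2,3,4}}
  P[1] = {{0},{1},{2},{3},{4}}
Fixed point at round 2; 5 class(es).
[1]={1}  [2]={2}

Answer: NOT BISIMILAR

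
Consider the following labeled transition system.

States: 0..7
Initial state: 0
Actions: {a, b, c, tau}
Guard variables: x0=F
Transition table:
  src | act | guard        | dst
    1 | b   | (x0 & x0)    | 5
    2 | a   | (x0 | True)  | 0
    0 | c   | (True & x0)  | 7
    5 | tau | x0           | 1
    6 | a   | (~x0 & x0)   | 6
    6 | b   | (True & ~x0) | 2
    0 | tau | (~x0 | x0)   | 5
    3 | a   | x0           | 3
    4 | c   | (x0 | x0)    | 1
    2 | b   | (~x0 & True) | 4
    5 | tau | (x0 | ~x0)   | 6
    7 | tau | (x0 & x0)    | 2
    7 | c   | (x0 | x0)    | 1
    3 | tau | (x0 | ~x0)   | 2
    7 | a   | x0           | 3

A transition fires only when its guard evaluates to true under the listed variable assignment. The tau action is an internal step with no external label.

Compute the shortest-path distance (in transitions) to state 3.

Answer: UNREACHABLE

Analysis:
Breadth-first toward 3:
  Layer 0: {0}
  Layer 1: {5}
  Layer 2: {6}
  Layer 3: {2}
  Layer 4: {4}
3 never appears.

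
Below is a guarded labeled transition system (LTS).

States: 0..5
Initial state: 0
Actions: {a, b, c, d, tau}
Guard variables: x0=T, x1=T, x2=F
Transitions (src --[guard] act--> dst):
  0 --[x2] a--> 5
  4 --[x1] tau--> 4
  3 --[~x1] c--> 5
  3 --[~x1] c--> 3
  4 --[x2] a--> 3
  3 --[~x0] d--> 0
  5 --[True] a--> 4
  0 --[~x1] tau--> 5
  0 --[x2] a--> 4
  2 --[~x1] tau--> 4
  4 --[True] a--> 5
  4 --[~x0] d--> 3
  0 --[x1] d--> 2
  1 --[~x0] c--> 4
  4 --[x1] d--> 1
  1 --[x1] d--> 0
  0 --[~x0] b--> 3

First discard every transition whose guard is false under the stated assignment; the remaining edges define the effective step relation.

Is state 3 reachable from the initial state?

Answer: UNREACHABLE

Analysis:
After dropping false guards: 6 live edges.
Layer 0: {0}
Layer 1: {2}  cumulative {0,2}
R = {0,2}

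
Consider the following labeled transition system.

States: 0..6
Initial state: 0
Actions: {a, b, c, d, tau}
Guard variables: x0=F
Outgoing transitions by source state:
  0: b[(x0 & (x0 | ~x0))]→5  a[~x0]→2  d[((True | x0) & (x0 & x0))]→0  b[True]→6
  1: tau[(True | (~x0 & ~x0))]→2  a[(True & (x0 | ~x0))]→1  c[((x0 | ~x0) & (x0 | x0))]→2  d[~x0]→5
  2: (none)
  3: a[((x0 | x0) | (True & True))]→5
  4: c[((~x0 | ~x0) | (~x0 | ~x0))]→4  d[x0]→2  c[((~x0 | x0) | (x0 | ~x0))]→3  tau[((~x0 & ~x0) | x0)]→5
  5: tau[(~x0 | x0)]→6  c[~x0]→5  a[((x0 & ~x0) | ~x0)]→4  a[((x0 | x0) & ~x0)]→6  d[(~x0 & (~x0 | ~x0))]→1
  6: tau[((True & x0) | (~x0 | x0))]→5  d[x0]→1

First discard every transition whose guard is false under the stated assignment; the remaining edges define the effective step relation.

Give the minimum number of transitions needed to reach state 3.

Answer: 4

Analysis:
Layered search for 3:
  L0 = {0}
  L1 = {2,6}
  L2 = {5}
  L3 = {1,4}
  L4 = {3}
3 enters at depth 4; path b·tau·a·c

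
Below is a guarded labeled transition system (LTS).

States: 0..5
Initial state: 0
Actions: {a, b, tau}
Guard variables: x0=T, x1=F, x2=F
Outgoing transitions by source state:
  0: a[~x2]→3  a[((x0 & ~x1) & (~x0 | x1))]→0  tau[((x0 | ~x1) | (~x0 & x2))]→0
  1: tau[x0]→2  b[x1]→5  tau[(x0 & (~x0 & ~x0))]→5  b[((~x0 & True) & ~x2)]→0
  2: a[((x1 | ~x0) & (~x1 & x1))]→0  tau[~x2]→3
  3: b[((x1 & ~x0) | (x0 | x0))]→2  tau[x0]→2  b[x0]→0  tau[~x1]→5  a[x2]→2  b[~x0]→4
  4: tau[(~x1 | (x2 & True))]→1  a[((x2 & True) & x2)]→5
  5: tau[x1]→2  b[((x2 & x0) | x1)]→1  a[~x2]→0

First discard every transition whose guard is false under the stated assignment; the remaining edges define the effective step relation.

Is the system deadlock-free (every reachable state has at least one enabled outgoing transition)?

R = {0,2,3,5}
  0: a→3  tau→0  [2 out]
  2: tau→3  [1 out]
  3: b→0  b→2  tau→2  tau→5  [4 out]
  5: a→0  [1 out]

Answer: DEADLOCK-FREE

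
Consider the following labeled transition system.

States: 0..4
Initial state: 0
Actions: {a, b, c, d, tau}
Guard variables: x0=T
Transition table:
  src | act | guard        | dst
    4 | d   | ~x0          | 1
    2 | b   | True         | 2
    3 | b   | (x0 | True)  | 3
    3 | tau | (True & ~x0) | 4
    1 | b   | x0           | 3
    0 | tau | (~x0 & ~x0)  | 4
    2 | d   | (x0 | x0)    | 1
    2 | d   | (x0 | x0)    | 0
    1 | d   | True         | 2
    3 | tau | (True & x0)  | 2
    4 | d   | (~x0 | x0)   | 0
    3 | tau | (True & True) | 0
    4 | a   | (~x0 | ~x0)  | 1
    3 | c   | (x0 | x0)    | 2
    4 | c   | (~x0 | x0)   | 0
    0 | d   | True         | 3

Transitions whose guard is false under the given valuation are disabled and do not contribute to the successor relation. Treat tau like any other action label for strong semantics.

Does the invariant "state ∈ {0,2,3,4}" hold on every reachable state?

Answer: INVARIANT VIOLATED at state 1

Analysis:
Allowed set {0,2,3,4}
R = {0,1,2,3}
  0: safe
  1: VIOLATES
  2: safe
  3: safe
counterexample path to 1: d·tau·d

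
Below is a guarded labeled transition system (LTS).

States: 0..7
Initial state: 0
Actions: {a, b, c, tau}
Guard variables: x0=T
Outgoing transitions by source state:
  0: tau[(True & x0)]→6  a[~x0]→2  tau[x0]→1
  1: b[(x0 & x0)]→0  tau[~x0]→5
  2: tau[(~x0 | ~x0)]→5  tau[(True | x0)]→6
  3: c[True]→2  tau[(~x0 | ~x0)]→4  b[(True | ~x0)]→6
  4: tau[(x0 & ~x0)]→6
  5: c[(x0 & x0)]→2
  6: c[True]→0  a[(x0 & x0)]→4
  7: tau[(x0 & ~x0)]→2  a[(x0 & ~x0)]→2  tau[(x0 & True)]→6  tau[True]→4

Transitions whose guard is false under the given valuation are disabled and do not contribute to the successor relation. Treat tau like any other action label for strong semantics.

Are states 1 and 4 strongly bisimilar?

Refine partition for ~:
  P[0] = {{0,1,2,3,4,5,6,7}}
  P[1] = {{0,2,7},{1},{3},{4},{5},{6}}
  P[2] = {{0},{1},{2},{3},{4},{5},{6},{7}}
Fixed point at round 3; 8 class(es).
[1]={1}  [4]={4}

Answer: NOT BISIMILAR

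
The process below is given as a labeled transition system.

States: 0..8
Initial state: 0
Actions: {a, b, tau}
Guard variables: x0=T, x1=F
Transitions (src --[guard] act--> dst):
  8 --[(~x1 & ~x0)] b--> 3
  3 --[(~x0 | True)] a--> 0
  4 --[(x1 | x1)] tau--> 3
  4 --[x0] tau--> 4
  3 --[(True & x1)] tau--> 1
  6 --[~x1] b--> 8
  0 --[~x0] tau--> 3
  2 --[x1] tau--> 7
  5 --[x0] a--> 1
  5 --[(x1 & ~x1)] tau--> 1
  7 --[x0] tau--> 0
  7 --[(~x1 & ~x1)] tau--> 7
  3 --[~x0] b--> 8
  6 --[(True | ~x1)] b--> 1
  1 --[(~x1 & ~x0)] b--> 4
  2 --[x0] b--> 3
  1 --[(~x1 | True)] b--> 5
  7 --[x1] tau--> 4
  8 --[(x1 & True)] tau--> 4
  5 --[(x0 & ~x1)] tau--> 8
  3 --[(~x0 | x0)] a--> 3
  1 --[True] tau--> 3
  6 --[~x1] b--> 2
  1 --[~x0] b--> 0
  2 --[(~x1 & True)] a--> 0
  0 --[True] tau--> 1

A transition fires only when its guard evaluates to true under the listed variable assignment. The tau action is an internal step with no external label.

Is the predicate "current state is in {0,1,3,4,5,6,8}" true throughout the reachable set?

Answer: INVARIANT HOLDS

Working:
Allowed set {0,1,3,4,5,6,8}
R = {0,1,3,5,8}
  0: safe
  1: safe
  3: safe
  5: safe
  8: safe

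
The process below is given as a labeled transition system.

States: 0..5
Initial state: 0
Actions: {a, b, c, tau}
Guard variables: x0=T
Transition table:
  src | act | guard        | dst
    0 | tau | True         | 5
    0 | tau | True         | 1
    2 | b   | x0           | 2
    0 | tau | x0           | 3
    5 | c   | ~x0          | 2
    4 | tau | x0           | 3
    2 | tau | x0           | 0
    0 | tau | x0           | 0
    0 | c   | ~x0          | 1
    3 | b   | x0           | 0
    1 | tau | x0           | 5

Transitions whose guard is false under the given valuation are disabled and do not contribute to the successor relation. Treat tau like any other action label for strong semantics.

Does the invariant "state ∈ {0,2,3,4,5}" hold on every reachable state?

Safe = {0,2,3,4,5}
Reach set: {0,1,3,5}
  0: ✓
  1: VIOLATES
  3: ✓
  5: ✓
reach 1 via tau — violates

Answer: INVARIANT VIOLATED at state 1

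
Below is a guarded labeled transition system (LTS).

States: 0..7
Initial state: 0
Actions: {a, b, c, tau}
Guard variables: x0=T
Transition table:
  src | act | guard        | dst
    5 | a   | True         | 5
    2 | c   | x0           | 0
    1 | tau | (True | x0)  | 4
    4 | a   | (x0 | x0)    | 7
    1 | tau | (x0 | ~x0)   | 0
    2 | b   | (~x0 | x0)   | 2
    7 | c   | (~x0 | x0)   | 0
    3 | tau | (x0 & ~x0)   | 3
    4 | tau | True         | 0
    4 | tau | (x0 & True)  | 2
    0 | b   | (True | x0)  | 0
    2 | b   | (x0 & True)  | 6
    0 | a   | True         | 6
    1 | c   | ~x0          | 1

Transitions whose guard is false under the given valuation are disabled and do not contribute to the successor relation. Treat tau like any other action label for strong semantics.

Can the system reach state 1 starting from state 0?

Guard filter leaves 12 enabled edge(s).
L0 = {0}
L1 = {6}  cumulative {0,6}
R = {0,6}

Answer: UNREACHABLE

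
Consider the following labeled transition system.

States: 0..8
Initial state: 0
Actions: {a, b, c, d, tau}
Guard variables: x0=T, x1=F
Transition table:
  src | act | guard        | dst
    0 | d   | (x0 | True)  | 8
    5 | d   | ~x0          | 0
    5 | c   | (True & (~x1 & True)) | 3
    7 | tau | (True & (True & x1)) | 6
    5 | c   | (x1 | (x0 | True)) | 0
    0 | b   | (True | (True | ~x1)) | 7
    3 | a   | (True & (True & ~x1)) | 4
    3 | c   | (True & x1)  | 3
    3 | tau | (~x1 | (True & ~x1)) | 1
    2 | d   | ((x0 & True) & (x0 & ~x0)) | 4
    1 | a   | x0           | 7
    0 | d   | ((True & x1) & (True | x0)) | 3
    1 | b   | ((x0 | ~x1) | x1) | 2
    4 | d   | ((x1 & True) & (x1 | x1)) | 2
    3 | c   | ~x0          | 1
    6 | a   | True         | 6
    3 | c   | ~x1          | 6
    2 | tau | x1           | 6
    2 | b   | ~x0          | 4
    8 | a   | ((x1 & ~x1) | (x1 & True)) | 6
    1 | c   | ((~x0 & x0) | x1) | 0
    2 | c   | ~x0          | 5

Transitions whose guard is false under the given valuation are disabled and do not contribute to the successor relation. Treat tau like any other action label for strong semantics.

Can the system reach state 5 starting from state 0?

10 transition(s) survive guard evaluation.
L0 = {0}
L1 = {7,8}  cumulative {0,7,8}
R = {0,7,8}

Answer: UNREACHABLE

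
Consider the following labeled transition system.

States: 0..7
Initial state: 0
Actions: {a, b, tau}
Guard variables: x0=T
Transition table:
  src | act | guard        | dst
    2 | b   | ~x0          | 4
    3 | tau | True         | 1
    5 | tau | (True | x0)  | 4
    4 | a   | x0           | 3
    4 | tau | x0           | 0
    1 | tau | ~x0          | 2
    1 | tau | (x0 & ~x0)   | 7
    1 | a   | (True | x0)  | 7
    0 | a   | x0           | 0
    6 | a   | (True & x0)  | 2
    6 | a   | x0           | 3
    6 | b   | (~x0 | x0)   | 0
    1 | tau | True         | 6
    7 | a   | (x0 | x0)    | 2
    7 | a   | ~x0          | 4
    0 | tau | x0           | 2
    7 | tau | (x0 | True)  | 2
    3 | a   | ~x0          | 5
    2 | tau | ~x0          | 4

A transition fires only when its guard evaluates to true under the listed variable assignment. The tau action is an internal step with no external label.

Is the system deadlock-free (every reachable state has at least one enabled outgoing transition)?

Reach set: {0,2}
  0: a→0  tau→2  [2 out]
  2: ∅  [STUCK]
trace reaching 2: tau

Answer: DEADLOCK at state 2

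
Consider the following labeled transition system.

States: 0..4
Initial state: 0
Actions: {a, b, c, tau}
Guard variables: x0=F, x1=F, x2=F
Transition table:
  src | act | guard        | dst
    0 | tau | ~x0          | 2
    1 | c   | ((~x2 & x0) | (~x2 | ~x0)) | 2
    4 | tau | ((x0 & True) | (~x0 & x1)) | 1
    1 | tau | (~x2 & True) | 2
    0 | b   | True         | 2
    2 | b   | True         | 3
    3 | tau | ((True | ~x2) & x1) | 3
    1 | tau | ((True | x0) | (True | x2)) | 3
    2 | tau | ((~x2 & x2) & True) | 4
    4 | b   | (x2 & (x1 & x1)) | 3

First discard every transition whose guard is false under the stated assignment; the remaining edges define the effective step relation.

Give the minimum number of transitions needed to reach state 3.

Breadth-first toward 3:
  L0 = {0}
  L1 = {2}
  L2 = {3}
3 enters at depth 2; path b·b

Answer: 2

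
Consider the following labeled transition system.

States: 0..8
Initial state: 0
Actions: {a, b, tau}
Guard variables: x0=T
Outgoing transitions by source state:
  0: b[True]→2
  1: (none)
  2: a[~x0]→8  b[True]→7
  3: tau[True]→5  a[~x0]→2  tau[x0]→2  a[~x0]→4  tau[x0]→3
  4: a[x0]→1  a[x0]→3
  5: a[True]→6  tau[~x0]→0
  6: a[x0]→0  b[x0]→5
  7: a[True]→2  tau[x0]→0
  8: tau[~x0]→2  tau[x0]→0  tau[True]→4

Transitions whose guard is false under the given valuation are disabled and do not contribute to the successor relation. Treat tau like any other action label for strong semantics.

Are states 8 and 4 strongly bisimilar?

Refine partition for ~:
  P[0] = {{0,1,2,3,4,5,6,7,8}}
  P[1] = {{0,2},{1},{3,8},{4,5},{6},{7}}
  P[2] = {{0},{1},{2},{3},{4},{5},{6},{7},{8}}
9 equivalence class(es) (converged in 3)
[8]={8}  [4]={4}

Answer: NOT BISIMILAR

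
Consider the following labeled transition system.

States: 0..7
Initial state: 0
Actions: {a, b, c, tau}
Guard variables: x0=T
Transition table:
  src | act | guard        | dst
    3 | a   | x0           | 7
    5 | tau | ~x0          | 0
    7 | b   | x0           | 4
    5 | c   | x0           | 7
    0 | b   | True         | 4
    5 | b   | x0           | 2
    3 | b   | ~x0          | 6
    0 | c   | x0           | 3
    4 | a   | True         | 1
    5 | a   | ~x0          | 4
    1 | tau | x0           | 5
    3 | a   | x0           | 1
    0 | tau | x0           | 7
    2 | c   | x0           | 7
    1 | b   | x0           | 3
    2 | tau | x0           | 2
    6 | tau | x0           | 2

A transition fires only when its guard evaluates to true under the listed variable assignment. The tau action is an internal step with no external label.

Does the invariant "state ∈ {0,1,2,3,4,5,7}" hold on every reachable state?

Answer: INVARIANT HOLDS

Analysis:
Inv-set: {0,1,2,3,4,5,7}
Reachable = {0,1,2,3,4,5,7}
  0: ok
  1: ok
  2: ok
  3: ok
  4: ok
  5: ok
  7: ok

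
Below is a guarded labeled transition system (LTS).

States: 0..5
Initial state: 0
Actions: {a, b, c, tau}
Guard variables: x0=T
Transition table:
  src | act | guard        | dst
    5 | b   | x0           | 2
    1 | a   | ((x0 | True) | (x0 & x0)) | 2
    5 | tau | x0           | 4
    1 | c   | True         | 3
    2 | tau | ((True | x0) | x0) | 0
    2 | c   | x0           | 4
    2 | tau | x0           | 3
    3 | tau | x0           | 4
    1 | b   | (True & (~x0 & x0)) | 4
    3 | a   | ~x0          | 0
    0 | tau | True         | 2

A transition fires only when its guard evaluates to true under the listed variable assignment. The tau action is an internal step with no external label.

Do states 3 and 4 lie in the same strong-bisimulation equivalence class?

Compute ~ classes (split until stable):
  π0 = {{0,1,2,3,4,5}}
  π1 = {{0,3},{1},{2},{4},{5}}
  π2 = {{0},{1},{2},{3},{4},{5}}
stable after 3 split(s): 6 block(s)
3∈{3}, 4∈{4}

Answer: NOT BISIMILAR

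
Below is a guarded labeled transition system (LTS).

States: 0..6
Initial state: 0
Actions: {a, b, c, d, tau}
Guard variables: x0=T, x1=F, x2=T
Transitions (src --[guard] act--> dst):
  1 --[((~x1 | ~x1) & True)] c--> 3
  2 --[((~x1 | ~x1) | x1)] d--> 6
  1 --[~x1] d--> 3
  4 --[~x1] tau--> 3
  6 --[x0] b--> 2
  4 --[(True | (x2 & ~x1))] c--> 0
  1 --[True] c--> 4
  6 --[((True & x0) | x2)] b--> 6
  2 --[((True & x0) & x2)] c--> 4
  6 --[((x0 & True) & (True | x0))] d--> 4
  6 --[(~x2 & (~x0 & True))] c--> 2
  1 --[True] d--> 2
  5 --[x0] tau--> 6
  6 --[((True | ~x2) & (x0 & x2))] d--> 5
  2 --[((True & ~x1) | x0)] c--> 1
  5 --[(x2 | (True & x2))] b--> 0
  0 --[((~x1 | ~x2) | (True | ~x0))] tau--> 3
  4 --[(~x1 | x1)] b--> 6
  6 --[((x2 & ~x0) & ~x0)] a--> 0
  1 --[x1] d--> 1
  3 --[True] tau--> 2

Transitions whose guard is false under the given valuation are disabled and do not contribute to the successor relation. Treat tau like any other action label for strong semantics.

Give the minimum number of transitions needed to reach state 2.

BFS to 2:
  Layer 0: {0}
  Layer 1: {3}
  Layer 2: {2}
depth(2)=2, e.g. tau·tau

Answer: 2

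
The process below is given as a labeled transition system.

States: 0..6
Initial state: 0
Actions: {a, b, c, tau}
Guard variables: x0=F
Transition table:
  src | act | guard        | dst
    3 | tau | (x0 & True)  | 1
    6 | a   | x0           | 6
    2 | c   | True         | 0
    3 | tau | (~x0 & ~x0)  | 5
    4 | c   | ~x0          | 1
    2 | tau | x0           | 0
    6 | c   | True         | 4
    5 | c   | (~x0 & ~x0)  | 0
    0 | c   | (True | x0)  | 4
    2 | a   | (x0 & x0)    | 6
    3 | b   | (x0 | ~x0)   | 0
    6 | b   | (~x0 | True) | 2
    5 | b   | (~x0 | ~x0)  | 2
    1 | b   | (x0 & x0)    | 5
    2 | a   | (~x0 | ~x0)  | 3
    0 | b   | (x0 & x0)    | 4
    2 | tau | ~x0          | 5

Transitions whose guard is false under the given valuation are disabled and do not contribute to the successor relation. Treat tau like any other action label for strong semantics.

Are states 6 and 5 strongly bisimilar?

Compute ~ classes (split until stable):
  P[0] = {{0,1,2,3,4,5,6}}
  P[1] = {{0,4},{1},{2},{3},{5,6}}
  P[2] = {{0},{1},{2},{3},{4},{5,6}}
  P[3] = {{0},{1},{2},{3},{4},{5},{6}}
7 equivalence class(es) (converged in 4)
[6]={6}  [5]={5}

Answer: NOT BISIMILAR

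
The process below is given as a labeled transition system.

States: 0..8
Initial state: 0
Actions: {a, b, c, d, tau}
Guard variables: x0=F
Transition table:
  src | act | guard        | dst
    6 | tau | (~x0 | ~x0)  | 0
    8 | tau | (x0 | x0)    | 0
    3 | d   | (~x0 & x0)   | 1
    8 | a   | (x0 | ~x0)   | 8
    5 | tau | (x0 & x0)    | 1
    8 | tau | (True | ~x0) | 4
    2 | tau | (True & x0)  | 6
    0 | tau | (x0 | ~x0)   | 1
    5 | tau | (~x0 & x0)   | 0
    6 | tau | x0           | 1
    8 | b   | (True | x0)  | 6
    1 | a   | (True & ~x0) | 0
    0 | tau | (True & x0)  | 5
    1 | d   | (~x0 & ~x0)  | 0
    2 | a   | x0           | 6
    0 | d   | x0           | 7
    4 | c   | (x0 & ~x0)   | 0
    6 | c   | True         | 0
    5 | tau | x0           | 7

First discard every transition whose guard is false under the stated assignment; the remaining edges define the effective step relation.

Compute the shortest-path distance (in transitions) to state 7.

Answer: UNREACHABLE

Trace:
BFS to 7:
  depth 0: {0}
  depth 1: {1}
7 never appears.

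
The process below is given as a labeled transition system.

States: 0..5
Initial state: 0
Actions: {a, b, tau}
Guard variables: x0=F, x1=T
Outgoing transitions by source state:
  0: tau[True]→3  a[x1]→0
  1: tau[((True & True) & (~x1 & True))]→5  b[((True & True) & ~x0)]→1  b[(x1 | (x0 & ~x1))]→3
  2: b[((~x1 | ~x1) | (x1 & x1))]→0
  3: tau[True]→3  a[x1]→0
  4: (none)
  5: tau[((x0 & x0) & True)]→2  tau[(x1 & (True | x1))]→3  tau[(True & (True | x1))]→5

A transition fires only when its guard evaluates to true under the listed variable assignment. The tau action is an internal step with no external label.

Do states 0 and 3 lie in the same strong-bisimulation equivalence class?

Answer: BISIMILAR

Working:
Bisimulation quotient by refinement:
  π0 = {{0,1,2,3,4,5}}
  π1 = {{0,3},{1,2},{4},{5}}
  π2 = {{0,3},{1},{2},{4},{5}}
stable after 3 split(s): 5 block(s)
class of 0: {0,3}; class of 3: {0,3}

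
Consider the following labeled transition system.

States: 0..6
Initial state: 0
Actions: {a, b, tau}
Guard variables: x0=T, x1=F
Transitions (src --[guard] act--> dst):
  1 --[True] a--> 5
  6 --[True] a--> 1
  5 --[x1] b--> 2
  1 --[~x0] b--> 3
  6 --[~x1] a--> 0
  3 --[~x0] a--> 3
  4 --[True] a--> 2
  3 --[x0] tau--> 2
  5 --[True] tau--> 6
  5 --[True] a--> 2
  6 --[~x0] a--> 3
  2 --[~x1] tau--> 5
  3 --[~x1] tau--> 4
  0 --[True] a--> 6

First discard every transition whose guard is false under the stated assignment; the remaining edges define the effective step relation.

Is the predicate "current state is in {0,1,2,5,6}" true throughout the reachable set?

Answer: INVARIANT HOLDS

Trace:
Inv-set: {0,1,2,5,6}
Reachable = {0,1,2,5,6}
  0: ok
  1: ok
  2: ok
  5: ok
  6: ok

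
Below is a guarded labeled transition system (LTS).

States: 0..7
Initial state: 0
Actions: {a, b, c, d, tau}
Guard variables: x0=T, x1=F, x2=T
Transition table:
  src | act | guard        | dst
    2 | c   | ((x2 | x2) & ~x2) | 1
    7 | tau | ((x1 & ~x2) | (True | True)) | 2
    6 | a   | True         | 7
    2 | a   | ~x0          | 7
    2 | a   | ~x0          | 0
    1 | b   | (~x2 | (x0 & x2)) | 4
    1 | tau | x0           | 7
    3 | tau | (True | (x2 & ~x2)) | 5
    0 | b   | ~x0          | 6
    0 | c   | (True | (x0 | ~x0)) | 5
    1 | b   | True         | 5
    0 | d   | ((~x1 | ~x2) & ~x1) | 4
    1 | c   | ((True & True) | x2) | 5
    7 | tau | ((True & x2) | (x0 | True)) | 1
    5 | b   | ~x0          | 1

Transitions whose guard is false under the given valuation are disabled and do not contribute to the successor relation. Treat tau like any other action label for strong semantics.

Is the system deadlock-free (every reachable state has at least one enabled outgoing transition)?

Reachable = {0,4,5}
  0: c→5  d→4  [2 out]
  4: ∅  [deadlock]
  5: ∅  [deadlock]
witness 4: d

Answer: DEADLOCK at state 4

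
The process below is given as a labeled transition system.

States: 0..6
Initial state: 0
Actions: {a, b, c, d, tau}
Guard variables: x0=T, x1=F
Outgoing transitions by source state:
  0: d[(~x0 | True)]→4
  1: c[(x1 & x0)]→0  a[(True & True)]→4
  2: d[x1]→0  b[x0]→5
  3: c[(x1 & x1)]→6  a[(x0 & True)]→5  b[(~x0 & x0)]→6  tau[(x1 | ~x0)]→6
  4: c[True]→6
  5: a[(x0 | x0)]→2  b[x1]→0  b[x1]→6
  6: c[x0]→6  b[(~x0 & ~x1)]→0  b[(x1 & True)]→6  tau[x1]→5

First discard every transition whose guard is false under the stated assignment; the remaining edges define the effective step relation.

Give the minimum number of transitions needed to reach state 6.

Breadth-first toward 6:
  L0 = {0}
  L1 = {4}
  L2 = {6}
first hit 6 at d=2 via d·c

Answer: 2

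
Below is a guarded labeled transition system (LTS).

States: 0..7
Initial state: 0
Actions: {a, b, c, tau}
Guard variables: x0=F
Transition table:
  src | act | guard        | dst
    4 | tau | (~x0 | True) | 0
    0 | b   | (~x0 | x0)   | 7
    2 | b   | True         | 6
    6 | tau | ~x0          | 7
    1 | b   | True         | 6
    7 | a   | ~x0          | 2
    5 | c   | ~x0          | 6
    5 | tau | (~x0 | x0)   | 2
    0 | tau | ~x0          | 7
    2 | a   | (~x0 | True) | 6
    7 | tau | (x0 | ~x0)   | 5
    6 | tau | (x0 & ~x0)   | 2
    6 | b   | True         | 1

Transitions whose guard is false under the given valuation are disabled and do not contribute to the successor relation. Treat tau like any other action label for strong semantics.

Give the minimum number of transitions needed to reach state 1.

Answer: 4

Analysis:
Layered search for 1:
  Layer 0: {0}
  Layer 1: {7}
  Layer 2: {2,5}
  Layer 3: {6}
  Layer 4: {1}
first hit 1 at d=4 via b·a·a·b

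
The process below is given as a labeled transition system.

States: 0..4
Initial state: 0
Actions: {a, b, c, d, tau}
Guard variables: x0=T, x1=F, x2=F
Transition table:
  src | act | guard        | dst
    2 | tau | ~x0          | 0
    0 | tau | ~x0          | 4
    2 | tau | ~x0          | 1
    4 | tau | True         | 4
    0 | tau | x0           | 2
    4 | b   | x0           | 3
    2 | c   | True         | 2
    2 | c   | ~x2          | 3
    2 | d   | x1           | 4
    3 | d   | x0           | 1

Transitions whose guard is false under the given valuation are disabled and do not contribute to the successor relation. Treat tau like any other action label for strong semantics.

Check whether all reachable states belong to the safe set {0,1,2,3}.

Answer: INVARIANT HOLDS

Trace:
Inv-set: {0,1,2,3}
R = {0,1,2,3}
  0: ✓
  1: ✓
  2: ✓
  3: ✓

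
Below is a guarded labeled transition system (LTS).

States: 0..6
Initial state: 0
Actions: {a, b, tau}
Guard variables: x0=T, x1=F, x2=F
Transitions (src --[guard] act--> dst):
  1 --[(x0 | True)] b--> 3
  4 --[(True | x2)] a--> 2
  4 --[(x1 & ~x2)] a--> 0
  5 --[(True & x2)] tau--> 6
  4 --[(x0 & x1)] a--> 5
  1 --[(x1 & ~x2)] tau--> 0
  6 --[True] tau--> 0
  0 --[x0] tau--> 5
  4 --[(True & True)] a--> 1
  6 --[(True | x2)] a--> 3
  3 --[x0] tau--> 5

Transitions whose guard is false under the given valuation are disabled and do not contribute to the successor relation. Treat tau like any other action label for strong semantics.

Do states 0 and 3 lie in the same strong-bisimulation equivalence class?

Bisimulation quotient by refinement:
  P[0] = {{0,1,2,3,4,5,6}}
  P[1] = {{0,3},{1},{2,5},{4},{6}}
5 equivalence class(es) (converged in 2)
class of 0: {0,3}; class of 3: {0,3}

Answer: BISIMILAR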